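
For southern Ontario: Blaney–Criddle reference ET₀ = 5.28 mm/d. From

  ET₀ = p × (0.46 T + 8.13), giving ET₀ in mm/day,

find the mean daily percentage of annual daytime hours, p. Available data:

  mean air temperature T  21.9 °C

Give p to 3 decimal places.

p = ET₀ / (0.46 T + 8.13) = 5.28 / (0.46 × 21.9 + 8.13) = 5.28 / 18.204 = 0.2900

0.290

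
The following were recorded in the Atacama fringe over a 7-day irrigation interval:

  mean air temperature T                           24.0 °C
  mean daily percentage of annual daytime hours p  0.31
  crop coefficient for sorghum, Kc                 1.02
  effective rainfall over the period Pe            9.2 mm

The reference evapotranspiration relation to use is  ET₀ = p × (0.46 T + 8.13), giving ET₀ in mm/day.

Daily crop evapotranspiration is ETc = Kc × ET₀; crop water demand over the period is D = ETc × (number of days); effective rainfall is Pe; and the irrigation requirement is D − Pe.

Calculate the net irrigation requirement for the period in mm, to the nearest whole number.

ET₀ = 0.31 × (0.46 × 24.0 + 8.13) = 0.31 × 19.170 = 5.9427 mm/d
ETc = Kc × ET₀ = 1.02 × 5.9427 = 6.0616 mm/d
Crop demand D = ETc × 7 d = 6.0616 × 7 = 42.431 mm
D − Pe = 42.431 − 9.2 = 33.231 mm

33 mm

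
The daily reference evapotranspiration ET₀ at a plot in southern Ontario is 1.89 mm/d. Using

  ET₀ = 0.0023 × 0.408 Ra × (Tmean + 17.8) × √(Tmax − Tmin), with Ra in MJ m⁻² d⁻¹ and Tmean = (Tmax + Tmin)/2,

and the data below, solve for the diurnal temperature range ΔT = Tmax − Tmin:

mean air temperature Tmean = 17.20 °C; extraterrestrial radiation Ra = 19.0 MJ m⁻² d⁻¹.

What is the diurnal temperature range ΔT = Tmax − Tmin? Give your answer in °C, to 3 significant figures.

√ΔT = ET₀ / [0.0023 × 0.408 × Ra × (Tmean+17.8)] = 1.89 / (0.0023 × 7.7520 × 35.00) = 3.0287
ΔT = 3.0287² = 9.173 °C

9.17 °C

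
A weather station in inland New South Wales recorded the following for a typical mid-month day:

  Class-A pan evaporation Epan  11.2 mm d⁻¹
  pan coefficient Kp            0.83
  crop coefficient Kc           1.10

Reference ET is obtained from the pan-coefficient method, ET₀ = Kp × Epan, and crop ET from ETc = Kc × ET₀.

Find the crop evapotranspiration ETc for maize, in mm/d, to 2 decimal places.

ET₀ = 0.83 × 11.2 = 9.2960 mm/d
ETc = Kc × ET₀ = 1.10 × 9.2960 = 10.2256 mm/d

10.23 mm/d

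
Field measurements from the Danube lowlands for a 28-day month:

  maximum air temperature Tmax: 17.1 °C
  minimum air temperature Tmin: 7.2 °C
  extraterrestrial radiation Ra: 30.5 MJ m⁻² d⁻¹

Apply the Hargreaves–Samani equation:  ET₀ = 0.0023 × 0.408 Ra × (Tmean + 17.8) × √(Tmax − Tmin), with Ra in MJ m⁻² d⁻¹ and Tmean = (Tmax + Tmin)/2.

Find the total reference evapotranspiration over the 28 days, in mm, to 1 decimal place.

Tmean = (17.1 + 7.2)/2 = 12.15 °C
0.408 Ra = 0.408 × 30.5 = 12.4440 mm/d equivalent
ET₀ = 0.0023 × 12.4440 × (12.15 + 17.8) × √9.9 = 0.0023 × 12.4440 × 29.95 × 3.1464 = 2.6971 mm/d
Over 28 days: 2.6971 × 28 = 75.519 mm

75.5 mm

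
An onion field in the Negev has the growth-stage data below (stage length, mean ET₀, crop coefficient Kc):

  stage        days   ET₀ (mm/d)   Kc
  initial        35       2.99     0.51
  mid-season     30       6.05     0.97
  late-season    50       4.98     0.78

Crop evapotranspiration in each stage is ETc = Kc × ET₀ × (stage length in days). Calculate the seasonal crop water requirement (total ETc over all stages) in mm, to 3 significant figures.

initial: 0.51 × 2.99 × 35 = 53.37 mm
mid-season: 0.97 × 6.05 × 30 = 176.06 mm
late-season: 0.78 × 4.98 × 50 = 194.22 mm
Seasonal total = 423.65 mm

424 mm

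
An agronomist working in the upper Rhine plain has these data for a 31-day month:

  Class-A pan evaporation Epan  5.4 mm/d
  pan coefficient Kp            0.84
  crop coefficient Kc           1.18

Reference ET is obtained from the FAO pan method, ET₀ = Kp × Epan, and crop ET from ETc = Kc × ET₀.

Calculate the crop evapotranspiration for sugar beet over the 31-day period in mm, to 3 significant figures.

166 mm

ET₀ = 0.84 × 5.4 = 4.5360 mm/d
ETc = Kc × ET₀ = 1.18 × 4.5360 = 5.3525 mm/d
Over 31 days: 5.3525 × 31 = 165.928 mm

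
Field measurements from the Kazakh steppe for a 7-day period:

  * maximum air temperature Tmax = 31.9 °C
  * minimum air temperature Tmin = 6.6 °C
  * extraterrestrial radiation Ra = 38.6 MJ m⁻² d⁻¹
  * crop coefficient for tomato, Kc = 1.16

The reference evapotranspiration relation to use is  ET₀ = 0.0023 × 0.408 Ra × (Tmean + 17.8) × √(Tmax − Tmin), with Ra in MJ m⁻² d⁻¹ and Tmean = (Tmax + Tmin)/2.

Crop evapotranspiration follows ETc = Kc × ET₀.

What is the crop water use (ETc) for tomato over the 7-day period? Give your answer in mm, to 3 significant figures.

54.8 mm

Tmean = (31.9 + 6.6)/2 = 19.25 °C
0.408 Ra = 0.408 × 38.6 = 15.7488 mm/d equivalent
ET₀ = 0.0023 × 15.7488 × (19.25 + 17.8) × √25.3 = 0.0023 × 15.7488 × 37.05 × 5.0299 = 6.7503 mm/d
ETc = Kc × ET₀ = 1.16 × 6.7503 = 7.8303 mm/d
Over 7 days: 7.8303 × 7 = 54.812 mm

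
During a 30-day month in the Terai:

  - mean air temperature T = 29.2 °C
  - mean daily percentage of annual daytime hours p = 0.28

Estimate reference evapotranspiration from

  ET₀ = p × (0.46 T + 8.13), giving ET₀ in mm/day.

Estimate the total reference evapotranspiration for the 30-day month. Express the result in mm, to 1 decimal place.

ET₀ = 0.28 × (0.46 × 29.2 + 8.13) = 0.28 × 21.562 = 6.0374 mm/d
Monthly total = 6.0374 × 30 = 181.122 mm

181.1 mm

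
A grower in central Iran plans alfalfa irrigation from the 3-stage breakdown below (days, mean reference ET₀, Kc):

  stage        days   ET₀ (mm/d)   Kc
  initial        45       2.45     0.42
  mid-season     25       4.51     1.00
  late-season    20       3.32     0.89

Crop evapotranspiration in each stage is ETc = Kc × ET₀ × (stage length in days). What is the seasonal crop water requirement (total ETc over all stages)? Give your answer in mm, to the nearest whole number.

218 mm

initial: 0.42 × 2.45 × 45 = 46.31 mm
mid-season: 1.00 × 4.51 × 25 = 112.75 mm
late-season: 0.89 × 3.32 × 20 = 59.10 mm
Seasonal total = 218.16 mm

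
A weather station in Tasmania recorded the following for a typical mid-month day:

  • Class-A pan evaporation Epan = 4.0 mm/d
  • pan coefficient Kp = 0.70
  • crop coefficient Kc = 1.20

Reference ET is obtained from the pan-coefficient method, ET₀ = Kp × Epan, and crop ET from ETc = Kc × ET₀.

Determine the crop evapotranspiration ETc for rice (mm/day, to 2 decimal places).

ET₀ = 0.70 × 4.0 = 2.8000 mm/d
ETc = Kc × ET₀ = 1.20 × 2.8000 = 3.3600 mm/d

3.36 mm/day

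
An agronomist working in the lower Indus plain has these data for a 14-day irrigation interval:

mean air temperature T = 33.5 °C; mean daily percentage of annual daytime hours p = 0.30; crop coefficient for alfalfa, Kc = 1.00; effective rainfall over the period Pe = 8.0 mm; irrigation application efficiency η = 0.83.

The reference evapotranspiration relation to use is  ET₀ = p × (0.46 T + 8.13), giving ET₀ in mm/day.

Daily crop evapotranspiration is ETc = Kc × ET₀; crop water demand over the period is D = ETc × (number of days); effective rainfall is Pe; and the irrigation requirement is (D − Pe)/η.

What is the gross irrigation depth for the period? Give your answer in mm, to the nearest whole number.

109 mm

ET₀ = 0.30 × (0.46 × 33.5 + 8.13) = 0.30 × 23.540 = 7.0620 mm/d
ETc = Kc × ET₀ = 1.00 × 7.0620 = 7.0620 mm/d
Crop demand D = ETc × 14 d = 7.0620 × 14 = 98.868 mm
D − Pe = 98.868 − 8.0 = 90.868 mm
Gross irrigation = 90.868 / 0.83 = 109.480 mm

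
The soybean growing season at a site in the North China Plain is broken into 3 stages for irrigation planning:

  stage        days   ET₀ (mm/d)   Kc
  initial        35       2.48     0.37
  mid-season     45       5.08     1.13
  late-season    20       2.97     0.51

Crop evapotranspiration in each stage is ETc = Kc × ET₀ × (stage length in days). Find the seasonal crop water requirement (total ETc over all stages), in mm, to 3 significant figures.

321 mm

initial: 0.37 × 2.48 × 35 = 32.12 mm
mid-season: 1.13 × 5.08 × 45 = 258.32 mm
late-season: 0.51 × 2.97 × 20 = 30.29 mm
Seasonal total = 320.73 mm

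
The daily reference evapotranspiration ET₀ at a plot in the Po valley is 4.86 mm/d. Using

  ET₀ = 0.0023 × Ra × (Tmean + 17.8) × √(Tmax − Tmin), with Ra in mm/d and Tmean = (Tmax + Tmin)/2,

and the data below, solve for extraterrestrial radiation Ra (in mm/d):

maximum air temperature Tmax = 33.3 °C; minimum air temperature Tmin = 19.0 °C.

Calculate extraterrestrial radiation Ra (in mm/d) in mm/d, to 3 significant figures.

12.7 mm/d

Tmean = 26.15 °C; √ΔT = 3.7815
Ra = ET₀ / [0.0023 × (Tmean+17.8) × √ΔT] = 4.86 / (0.0023 × 43.95 × 3.7815) = 12.714 mm/d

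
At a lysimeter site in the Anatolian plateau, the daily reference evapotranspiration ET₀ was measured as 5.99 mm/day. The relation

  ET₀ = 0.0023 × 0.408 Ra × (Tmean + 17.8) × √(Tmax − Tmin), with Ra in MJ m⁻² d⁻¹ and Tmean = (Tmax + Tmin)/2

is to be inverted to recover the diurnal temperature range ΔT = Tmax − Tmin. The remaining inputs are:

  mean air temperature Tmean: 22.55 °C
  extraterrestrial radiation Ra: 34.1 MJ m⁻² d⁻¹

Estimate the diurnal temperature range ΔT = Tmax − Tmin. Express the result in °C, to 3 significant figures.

21.5 °C

√ΔT = ET₀ / [0.0023 × 0.408 × Ra × (Tmean+17.8)] = 5.99 / (0.0023 × 13.9128 × 40.35) = 4.6392
ΔT = 4.6392² = 21.522 °C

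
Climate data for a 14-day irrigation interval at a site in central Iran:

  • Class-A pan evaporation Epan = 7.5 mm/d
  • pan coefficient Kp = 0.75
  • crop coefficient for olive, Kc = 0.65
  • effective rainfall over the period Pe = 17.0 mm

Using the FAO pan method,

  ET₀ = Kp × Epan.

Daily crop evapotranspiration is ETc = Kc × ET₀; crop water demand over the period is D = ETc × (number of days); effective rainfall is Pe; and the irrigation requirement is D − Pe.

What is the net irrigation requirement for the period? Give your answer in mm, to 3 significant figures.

ET₀ = 0.75 × 7.5 = 5.6250 mm/d
ETc = Kc × ET₀ = 0.65 × 5.6250 = 3.6563 mm/d
Crop demand D = ETc × 14 d = 3.6563 × 14 = 51.188 mm
D − Pe = 51.188 − 17.0 = 34.188 mm

34.2 mm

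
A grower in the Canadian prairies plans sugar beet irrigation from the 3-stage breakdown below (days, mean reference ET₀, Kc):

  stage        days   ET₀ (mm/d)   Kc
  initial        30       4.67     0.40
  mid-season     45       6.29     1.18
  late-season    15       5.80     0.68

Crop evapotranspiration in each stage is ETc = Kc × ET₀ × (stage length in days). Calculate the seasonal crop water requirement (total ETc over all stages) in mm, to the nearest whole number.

initial: 0.40 × 4.67 × 30 = 56.04 mm
mid-season: 1.18 × 6.29 × 45 = 334.00 mm
late-season: 0.68 × 5.80 × 15 = 59.16 mm
Seasonal total = 449.20 mm

449 mm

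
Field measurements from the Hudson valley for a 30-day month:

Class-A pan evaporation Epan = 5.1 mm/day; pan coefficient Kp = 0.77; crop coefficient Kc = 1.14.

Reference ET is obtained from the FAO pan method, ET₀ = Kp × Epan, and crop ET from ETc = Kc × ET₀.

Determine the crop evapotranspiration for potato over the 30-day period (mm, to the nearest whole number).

134 mm

ET₀ = 0.77 × 5.1 = 3.9270 mm/d
ETc = Kc × ET₀ = 1.14 × 3.9270 = 4.4768 mm/d
Over 30 days: 4.4768 × 30 = 134.304 mm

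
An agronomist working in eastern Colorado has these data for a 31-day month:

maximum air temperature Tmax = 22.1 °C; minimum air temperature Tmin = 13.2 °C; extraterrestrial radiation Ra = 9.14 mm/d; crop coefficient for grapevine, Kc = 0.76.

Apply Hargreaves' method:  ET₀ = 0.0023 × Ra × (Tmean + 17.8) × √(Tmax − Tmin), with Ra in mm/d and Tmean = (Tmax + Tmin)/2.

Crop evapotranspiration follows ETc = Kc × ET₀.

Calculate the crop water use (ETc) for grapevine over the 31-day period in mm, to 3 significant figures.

52.4 mm

Tmean = (22.1 + 13.2)/2 = 17.65 °C
ET₀ = 0.0023 × 9.14 × (17.65 + 17.8) × √8.9 = 0.0023 × 9.14 × 35.45 × 2.9833 = 2.2232 mm/d
ETc = Kc × ET₀ = 0.76 × 2.2232 = 1.6896 mm/d
Over 31 days: 1.6896 × 31 = 52.378 mm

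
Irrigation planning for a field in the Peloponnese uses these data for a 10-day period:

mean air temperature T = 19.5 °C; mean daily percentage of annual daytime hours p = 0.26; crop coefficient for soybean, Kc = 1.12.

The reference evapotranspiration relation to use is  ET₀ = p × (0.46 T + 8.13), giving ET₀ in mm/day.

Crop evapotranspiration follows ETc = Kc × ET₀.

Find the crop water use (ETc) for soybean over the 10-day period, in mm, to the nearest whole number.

50 mm

ET₀ = 0.26 × (0.46 × 19.5 + 8.13) = 0.26 × 17.100 = 4.4460 mm/d
ETc = Kc × ET₀ = 1.12 × 4.4460 = 4.9795 mm/d
Over 10 days: 4.9795 × 10 = 49.795 mm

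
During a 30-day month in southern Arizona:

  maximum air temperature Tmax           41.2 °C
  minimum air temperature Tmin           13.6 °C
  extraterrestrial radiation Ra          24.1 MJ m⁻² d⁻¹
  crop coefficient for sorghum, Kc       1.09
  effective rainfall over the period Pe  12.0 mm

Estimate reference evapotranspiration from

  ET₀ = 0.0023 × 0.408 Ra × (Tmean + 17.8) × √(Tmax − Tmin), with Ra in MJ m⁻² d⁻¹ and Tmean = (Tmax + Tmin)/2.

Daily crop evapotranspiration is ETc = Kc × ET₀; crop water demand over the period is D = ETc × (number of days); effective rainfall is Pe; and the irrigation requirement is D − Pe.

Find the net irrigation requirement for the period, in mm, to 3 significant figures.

Tmean = (41.2 + 13.6)/2 = 27.40 °C
0.408 Ra = 0.408 × 24.1 = 9.8328 mm/d equivalent
ET₀ = 0.0023 × 9.8328 × (27.40 + 17.8) × √27.6 = 0.0023 × 9.8328 × 45.20 × 5.2536 = 5.3703 mm/d
ETc = Kc × ET₀ = 1.09 × 5.3703 = 5.8536 mm/d
Crop demand D = ETc × 30 d = 5.8536 × 30 = 175.608 mm
D − Pe = 175.608 − 12.0 = 163.608 mm

164 mm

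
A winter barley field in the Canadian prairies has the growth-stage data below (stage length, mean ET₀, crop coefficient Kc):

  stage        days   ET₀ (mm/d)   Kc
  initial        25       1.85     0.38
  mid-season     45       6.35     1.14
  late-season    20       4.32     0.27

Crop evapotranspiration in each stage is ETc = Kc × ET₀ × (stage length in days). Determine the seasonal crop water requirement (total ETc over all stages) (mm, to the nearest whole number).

initial: 0.38 × 1.85 × 25 = 17.58 mm
mid-season: 1.14 × 6.35 × 45 = 325.76 mm
late-season: 0.27 × 4.32 × 20 = 23.33 mm
Seasonal total = 366.67 mm

367 mm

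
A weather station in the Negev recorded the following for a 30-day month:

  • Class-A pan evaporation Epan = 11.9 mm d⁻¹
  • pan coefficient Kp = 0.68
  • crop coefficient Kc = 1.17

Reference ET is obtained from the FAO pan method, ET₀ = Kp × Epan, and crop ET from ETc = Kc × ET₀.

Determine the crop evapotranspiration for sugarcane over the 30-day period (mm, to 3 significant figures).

ET₀ = 0.68 × 11.9 = 8.0920 mm/d
ETc = Kc × ET₀ = 1.17 × 8.0920 = 9.4676 mm/d
Over 30 days: 9.4676 × 30 = 284.028 mm

284 mm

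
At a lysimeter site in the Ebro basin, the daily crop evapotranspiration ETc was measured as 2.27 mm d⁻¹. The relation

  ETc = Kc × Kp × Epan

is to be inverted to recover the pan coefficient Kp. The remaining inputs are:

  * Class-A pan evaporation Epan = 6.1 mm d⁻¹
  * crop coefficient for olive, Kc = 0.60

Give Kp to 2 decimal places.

0.62

ETc = Kc × Kp × Epan  ⇒  Kp = ETc / (Kc × Epan)
Kp = 2.27 / (0.60 × 6.1) = 2.27 / 3.660 = 0.6202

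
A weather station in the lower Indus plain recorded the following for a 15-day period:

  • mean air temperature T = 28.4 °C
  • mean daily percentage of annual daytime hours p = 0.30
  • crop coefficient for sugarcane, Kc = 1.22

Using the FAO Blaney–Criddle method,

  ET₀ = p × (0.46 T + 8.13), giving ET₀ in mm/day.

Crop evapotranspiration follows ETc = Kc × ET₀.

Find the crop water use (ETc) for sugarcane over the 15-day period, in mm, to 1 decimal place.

116.4 mm

ET₀ = 0.30 × (0.46 × 28.4 + 8.13) = 0.30 × 21.194 = 6.3582 mm/d
ETc = Kc × ET₀ = 1.22 × 6.3582 = 7.7570 mm/d
Over 15 days: 7.7570 × 15 = 116.355 mm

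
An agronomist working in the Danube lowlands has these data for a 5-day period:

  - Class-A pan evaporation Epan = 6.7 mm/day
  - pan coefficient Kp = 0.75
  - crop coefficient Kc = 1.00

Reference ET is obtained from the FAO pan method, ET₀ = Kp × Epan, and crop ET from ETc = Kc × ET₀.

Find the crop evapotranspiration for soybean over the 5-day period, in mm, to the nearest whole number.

ET₀ = 0.75 × 6.7 = 5.0250 mm/d
ETc = Kc × ET₀ = 1.00 × 5.0250 = 5.0250 mm/d
Over 5 days: 5.0250 × 5 = 25.125 mm

25 mm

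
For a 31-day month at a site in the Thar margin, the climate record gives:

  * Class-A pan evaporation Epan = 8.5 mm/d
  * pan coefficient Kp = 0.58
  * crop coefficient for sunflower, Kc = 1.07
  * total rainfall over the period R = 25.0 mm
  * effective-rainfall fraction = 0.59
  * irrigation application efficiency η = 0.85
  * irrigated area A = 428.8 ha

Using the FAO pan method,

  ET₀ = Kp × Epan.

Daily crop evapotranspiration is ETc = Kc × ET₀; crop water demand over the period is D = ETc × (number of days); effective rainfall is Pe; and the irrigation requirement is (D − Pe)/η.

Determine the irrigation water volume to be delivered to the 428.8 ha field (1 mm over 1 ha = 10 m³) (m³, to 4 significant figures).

750500 m³

ET₀ = 0.58 × 8.5 = 4.9300 mm/d
ETc = Kc × ET₀ = 1.07 × 4.9300 = 5.2751 mm/d
Crop demand D = ETc × 31 d = 5.2751 × 31 = 163.528 mm
Pe = 0.59 × 25.0 = 14.750 mm
D − Pe = 163.528 − 14.750 = 148.778 mm
Gross irrigation = 148.778 / 0.85 = 175.033 mm
Volume = 175.033 mm × 428.8 ha × 10 = 750541.5 m³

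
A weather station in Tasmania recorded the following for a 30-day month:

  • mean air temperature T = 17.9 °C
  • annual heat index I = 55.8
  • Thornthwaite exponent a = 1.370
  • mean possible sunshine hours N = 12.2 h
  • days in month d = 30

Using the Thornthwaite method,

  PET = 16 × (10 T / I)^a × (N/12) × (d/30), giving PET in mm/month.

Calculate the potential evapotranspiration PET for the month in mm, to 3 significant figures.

80.3 mm

10T/I = 10 × 17.9 / 55.8 = 3.2079
(10T/I)^a = 3.2079^1.370 = 4.9377
Uncorrected PET = 16 × 4.9377 = 79.003 mm
Correction = (N/12)(d/30) = (12.2/12)(30/30) = 1.0167
PET = 79.003 × 1.0167 = 80.322 mm/month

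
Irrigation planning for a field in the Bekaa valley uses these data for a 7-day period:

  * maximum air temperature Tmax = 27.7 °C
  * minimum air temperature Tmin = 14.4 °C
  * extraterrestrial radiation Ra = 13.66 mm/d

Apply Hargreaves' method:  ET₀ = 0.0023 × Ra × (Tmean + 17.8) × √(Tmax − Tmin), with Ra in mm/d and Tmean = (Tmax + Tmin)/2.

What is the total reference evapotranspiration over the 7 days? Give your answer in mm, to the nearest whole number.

31 mm

Tmean = (27.7 + 14.4)/2 = 21.05 °C
ET₀ = 0.0023 × 13.66 × (21.05 + 17.8) × √13.3 = 0.0023 × 13.66 × 38.85 × 3.6469 = 4.4514 mm/d
Over 7 days: 4.4514 × 7 = 31.160 mm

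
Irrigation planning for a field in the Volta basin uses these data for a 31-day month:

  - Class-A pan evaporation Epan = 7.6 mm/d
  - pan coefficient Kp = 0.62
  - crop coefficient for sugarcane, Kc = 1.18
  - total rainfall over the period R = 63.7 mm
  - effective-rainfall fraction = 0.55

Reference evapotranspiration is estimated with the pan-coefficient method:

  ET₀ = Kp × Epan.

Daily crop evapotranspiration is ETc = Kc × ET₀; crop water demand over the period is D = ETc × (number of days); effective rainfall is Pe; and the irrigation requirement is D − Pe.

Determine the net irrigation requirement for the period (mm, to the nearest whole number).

137 mm

ET₀ = 0.62 × 7.6 = 4.7120 mm/d
ETc = Kc × ET₀ = 1.18 × 4.7120 = 5.5602 mm/d
Crop demand D = ETc × 31 d = 5.5602 × 31 = 172.366 mm
Pe = 0.55 × 63.7 = 35.035 mm
D − Pe = 172.366 − 35.035 = 137.331 mm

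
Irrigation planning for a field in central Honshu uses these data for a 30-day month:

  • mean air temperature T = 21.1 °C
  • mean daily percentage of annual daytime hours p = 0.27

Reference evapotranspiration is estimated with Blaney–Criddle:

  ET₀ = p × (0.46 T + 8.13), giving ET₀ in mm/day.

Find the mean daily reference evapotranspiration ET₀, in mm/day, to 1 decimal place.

ET₀ = 0.27 × (0.46 × 21.1 + 8.13) = 0.27 × 17.836 = 4.8157 mm/d

4.8 mm/day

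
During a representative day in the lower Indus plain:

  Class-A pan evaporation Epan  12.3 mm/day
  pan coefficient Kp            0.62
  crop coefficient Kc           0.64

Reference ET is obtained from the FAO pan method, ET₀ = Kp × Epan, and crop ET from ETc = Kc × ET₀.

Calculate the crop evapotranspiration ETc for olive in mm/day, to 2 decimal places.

ET₀ = 0.62 × 12.3 = 7.6260 mm/d
ETc = Kc × ET₀ = 0.64 × 7.6260 = 4.8806 mm/d

4.88 mm/day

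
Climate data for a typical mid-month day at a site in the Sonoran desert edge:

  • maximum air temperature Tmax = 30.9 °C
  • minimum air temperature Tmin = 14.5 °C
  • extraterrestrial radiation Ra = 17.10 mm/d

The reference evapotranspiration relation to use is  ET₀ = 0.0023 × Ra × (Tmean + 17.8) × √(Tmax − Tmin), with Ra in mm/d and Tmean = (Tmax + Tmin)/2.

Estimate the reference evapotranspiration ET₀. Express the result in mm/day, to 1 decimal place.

6.5 mm/day

Tmean = (30.9 + 14.5)/2 = 22.70 °C
ET₀ = 0.0023 × 17.10 × (22.70 + 17.8) × √16.4 = 0.0023 × 17.10 × 40.50 × 4.0497 = 6.4506 mm/d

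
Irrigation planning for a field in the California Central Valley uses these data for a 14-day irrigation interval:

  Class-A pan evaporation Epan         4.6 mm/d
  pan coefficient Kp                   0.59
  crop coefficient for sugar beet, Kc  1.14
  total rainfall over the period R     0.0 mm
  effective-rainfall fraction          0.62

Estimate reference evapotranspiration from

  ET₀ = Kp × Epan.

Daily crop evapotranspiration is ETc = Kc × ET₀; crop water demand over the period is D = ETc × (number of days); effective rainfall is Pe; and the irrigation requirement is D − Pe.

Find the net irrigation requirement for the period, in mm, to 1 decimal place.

ET₀ = 0.59 × 4.6 = 2.7140 mm/d
ETc = Kc × ET₀ = 1.14 × 2.7140 = 3.0940 mm/d
Crop demand D = ETc × 14 d = 3.0940 × 14 = 43.316 mm
Pe = 0.62 × 0.0 = 0.000 mm
D − Pe = 43.316 − 0.000 = 43.316 mm

43.3 mm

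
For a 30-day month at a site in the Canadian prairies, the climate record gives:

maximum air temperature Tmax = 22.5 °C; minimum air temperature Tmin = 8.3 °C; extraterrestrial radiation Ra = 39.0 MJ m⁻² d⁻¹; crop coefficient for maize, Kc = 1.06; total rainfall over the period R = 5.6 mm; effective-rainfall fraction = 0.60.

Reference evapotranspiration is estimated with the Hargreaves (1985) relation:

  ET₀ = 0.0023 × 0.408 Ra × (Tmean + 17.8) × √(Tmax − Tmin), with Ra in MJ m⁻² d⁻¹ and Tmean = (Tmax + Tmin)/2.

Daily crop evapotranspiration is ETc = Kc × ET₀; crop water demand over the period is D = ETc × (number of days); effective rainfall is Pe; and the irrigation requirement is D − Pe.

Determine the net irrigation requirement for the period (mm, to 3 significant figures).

142 mm

Tmean = (22.5 + 8.3)/2 = 15.40 °C
0.408 Ra = 0.408 × 39.0 = 15.9120 mm/d equivalent
ET₀ = 0.0023 × 15.9120 × (15.40 + 17.8) × √14.2 = 0.0023 × 15.9120 × 33.20 × 3.7683 = 4.5786 mm/d
ETc = Kc × ET₀ = 1.06 × 4.5786 = 4.8533 mm/d
Crop demand D = ETc × 30 d = 4.8533 × 30 = 145.599 mm
Pe = 0.60 × 5.6 = 3.360 mm
D − Pe = 145.599 − 3.360 = 142.239 mm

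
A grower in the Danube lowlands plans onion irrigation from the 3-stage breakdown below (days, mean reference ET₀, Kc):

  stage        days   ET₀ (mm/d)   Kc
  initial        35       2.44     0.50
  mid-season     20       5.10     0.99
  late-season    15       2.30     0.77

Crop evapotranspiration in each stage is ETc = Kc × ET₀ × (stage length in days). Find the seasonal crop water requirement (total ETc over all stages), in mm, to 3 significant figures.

170 mm

initial: 0.50 × 2.44 × 35 = 42.70 mm
mid-season: 0.99 × 5.10 × 20 = 100.98 mm
late-season: 0.77 × 2.30 × 15 = 26.57 mm
Seasonal total = 170.25 mm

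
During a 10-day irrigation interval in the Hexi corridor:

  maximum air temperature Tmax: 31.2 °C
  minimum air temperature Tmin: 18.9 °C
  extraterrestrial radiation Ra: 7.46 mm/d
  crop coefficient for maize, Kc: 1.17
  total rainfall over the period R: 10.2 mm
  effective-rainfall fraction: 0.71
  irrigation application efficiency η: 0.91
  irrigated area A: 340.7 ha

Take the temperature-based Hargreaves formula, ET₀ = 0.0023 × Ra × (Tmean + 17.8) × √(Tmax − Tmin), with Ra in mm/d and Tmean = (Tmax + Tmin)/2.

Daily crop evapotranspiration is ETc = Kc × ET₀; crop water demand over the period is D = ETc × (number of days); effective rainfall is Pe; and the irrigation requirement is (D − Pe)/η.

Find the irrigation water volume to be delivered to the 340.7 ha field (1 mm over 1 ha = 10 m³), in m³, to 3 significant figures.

85800 m³

Tmean = (31.2 + 18.9)/2 = 25.05 °C
ET₀ = 0.0023 × 7.46 × (25.05 + 17.8) × √12.3 = 0.0023 × 7.46 × 42.85 × 3.5071 = 2.5785 mm/d
ETc = Kc × ET₀ = 1.17 × 2.5785 = 3.0168 mm/d
Crop demand D = ETc × 10 d = 3.0168 × 10 = 30.168 mm
Pe = 0.71 × 10.2 = 7.242 mm
D − Pe = 30.168 − 7.242 = 22.926 mm
Gross irrigation = 22.926 / 0.91 = 25.193 mm
Volume = 25.193 mm × 340.7 ha × 10 = 85832.6 m³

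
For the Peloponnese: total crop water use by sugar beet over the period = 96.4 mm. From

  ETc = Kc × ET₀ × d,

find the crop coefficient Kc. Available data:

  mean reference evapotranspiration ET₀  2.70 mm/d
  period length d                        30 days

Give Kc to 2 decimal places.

ETc = Kc × ET₀ × d  ⇒  Kc = ETc / (ET₀ × d)
Kc = 96.4 / (2.70 × 30) = 96.4 / 81.00 = 1.1901

1.19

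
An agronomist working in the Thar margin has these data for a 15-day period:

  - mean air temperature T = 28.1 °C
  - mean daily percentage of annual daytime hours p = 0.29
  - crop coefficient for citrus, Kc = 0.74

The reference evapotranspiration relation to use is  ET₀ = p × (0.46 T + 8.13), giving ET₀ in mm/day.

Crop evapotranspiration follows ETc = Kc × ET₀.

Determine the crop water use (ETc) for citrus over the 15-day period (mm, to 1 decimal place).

67.8 mm

ET₀ = 0.29 × (0.46 × 28.1 + 8.13) = 0.29 × 21.056 = 6.1062 mm/d
ETc = Kc × ET₀ = 0.74 × 6.1062 = 4.5186 mm/d
Over 15 days: 4.5186 × 15 = 67.779 mm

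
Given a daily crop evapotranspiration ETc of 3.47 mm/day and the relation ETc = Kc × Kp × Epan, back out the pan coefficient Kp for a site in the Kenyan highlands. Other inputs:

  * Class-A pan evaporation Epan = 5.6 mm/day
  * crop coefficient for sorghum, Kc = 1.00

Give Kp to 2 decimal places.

ETc = Kc × Kp × Epan  ⇒  Kp = ETc / (Kc × Epan)
Kp = 3.47 / (1.00 × 5.6) = 3.47 / 5.600 = 0.6196

0.62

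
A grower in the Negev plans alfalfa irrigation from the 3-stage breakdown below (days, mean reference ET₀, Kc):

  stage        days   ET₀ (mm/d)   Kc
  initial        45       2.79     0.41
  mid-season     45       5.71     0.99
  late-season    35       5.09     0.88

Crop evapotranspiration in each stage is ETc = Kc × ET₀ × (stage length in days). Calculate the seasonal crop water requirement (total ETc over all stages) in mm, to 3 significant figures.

463 mm

initial: 0.41 × 2.79 × 45 = 51.48 mm
mid-season: 0.99 × 5.71 × 45 = 254.38 mm
late-season: 0.88 × 5.09 × 35 = 156.77 mm
Seasonal total = 462.63 mm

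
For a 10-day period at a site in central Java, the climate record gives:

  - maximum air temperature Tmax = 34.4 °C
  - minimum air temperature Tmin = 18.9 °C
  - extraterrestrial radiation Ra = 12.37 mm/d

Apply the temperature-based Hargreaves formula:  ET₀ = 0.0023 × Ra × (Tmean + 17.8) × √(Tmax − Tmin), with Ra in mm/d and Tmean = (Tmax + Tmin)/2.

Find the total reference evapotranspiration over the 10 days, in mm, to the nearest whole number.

50 mm

Tmean = (34.4 + 18.9)/2 = 26.65 °C
ET₀ = 0.0023 × 12.37 × (26.65 + 17.8) × √15.5 = 0.0023 × 12.37 × 44.45 × 3.9370 = 4.9789 mm/d
Over 10 days: 4.9789 × 10 = 49.789 mm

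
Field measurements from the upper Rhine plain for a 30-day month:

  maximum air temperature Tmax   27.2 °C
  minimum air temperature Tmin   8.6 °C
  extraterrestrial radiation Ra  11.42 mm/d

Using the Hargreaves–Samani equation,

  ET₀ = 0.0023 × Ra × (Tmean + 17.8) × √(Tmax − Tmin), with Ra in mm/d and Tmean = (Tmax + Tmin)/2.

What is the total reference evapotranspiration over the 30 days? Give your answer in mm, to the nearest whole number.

Tmean = (27.2 + 8.6)/2 = 17.90 °C
ET₀ = 0.0023 × 11.42 × (17.90 + 17.8) × √18.6 = 0.0023 × 11.42 × 35.70 × 4.3128 = 4.0441 mm/d
Over 30 days: 4.0441 × 30 = 121.323 mm

121 mm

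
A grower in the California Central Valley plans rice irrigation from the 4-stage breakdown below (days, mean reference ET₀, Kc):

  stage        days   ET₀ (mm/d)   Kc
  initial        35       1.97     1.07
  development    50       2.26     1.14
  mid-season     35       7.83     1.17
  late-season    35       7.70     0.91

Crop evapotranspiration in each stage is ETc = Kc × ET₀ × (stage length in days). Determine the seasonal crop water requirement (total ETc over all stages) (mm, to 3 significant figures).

initial: 1.07 × 1.97 × 35 = 73.78 mm
development: 1.14 × 2.26 × 50 = 128.82 mm
mid-season: 1.17 × 7.83 × 35 = 320.64 mm
late-season: 0.91 × 7.70 × 35 = 245.25 mm
Seasonal total = 768.49 mm

768 mm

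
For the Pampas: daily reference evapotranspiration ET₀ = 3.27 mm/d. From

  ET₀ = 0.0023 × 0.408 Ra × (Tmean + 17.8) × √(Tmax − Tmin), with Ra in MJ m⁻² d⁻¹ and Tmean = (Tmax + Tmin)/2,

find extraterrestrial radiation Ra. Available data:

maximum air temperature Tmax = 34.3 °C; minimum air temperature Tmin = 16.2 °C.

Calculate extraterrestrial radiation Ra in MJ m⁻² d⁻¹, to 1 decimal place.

Tmean = (34.3+16.2)/2 = 25.25 °C; ΔT = 18.1
Ra = ET₀ / [0.0023 × 0.408 × (Tmean+17.8) × √ΔT]
   = 3.27 / (0.0023 × 0.408 × 43.05 × 4.2544) = 19.026 MJ m⁻² d⁻¹

19.0 MJ m⁻² d⁻¹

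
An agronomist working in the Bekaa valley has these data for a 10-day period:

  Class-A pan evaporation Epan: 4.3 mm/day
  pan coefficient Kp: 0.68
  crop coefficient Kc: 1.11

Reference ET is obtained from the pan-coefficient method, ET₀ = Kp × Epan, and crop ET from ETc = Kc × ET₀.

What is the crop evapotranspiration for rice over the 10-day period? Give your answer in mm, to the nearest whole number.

ET₀ = 0.68 × 4.3 = 2.9240 mm/d
ETc = Kc × ET₀ = 1.11 × 2.9240 = 3.2456 mm/d
Over 10 days: 3.2456 × 10 = 32.456 mm

32 mm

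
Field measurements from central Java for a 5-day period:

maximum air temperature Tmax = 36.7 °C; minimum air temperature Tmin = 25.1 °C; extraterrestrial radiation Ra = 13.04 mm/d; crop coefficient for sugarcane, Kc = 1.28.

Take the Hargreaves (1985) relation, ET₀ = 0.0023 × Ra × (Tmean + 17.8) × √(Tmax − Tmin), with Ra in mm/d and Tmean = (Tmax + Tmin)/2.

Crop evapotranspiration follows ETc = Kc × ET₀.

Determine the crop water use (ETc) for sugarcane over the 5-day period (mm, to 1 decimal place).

31.8 mm

Tmean = (36.7 + 25.1)/2 = 30.90 °C
ET₀ = 0.0023 × 13.04 × (30.90 + 17.8) × √11.6 = 0.0023 × 13.04 × 48.70 × 3.4059 = 4.9747 mm/d
ETc = Kc × ET₀ = 1.28 × 4.9747 = 6.3676 mm/d
Over 5 days: 6.3676 × 5 = 31.838 mm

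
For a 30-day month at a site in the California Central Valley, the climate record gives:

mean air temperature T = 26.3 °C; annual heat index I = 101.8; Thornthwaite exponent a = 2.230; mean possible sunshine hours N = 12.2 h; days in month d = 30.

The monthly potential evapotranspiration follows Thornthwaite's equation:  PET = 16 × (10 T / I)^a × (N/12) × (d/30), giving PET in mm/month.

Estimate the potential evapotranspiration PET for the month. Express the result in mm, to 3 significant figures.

10T/I = 10 × 26.3 / 101.8 = 2.5835
(10T/I)^a = 2.5835^2.230 = 8.3028
Uncorrected PET = 16 × 8.3028 = 132.845 mm
Correction = (N/12)(d/30) = (12.2/12)(30/30) = 1.0167
PET = 132.845 × 1.0167 = 135.064 mm/month

135 mm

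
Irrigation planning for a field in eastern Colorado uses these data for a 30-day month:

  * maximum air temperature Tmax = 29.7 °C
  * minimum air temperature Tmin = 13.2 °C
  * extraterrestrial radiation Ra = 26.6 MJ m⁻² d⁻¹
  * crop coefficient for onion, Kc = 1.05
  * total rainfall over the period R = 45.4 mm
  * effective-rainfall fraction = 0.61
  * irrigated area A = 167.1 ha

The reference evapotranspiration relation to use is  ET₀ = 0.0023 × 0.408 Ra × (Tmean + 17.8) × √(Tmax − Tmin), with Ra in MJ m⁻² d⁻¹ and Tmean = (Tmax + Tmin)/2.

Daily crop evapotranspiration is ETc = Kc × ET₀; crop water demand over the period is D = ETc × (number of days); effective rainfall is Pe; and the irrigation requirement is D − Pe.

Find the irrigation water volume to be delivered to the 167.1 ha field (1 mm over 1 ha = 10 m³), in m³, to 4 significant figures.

Tmean = (29.7 + 13.2)/2 = 21.45 °C
0.408 Ra = 0.408 × 26.6 = 10.8528 mm/d equivalent
ET₀ = 0.0023 × 10.8528 × (21.45 + 17.8) × √16.5 = 0.0023 × 10.8528 × 39.25 × 4.0620 = 3.9797 mm/d
ETc = Kc × ET₀ = 1.05 × 3.9797 = 4.1787 mm/d
Crop demand D = ETc × 30 d = 4.1787 × 30 = 125.361 mm
Pe = 0.61 × 45.4 = 27.694 mm
D − Pe = 125.361 − 27.694 = 97.667 mm
Volume = 97.667 mm × 167.1 ha × 10 = 163201.6 m³

163200 m³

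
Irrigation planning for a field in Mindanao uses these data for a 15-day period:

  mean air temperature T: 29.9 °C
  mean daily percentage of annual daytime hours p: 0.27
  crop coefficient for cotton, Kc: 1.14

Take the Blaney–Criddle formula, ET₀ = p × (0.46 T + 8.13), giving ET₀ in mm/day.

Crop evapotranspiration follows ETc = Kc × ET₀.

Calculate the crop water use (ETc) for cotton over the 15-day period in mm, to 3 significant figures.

101 mm

ET₀ = 0.27 × (0.46 × 29.9 + 8.13) = 0.27 × 21.884 = 5.9087 mm/d
ETc = Kc × ET₀ = 1.14 × 5.9087 = 6.7359 mm/d
Over 15 days: 6.7359 × 15 = 101.039 mm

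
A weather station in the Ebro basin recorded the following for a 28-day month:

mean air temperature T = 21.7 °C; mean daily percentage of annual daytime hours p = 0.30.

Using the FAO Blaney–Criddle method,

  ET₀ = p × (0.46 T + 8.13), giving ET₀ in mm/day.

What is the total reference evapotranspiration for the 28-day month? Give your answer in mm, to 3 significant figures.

ET₀ = 0.30 × (0.46 × 21.7 + 8.13) = 0.30 × 18.112 = 5.4336 mm/d
Monthly total = 5.4336 × 28 = 152.141 mm

152 mm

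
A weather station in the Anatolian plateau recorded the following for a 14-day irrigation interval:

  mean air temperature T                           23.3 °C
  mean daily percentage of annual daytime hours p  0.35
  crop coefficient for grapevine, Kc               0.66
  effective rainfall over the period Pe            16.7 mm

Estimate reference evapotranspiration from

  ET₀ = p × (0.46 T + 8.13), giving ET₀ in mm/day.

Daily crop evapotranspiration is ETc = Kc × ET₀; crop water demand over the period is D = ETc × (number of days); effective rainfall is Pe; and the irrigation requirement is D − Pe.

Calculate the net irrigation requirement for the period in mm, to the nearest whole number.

ET₀ = 0.35 × (0.46 × 23.3 + 8.13) = 0.35 × 18.848 = 6.5968 mm/d
ETc = Kc × ET₀ = 0.66 × 6.5968 = 4.3539 mm/d
Crop demand D = ETc × 14 d = 4.3539 × 14 = 60.955 mm
D − Pe = 60.955 − 16.7 = 44.255 mm

44 mm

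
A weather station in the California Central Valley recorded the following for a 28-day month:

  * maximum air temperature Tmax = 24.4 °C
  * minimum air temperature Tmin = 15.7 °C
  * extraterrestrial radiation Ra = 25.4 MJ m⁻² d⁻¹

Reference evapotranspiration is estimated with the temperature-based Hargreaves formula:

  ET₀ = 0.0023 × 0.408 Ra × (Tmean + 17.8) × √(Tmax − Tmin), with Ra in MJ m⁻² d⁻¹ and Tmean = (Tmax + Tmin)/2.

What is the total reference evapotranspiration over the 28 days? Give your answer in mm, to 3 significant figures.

74.5 mm

Tmean = (24.4 + 15.7)/2 = 20.05 °C
0.408 Ra = 0.408 × 25.4 = 10.3632 mm/d equivalent
ET₀ = 0.0023 × 10.3632 × (20.05 + 17.8) × √8.7 = 0.0023 × 10.3632 × 37.85 × 2.9496 = 2.6610 mm/d
Over 28 days: 2.6610 × 28 = 74.508 mm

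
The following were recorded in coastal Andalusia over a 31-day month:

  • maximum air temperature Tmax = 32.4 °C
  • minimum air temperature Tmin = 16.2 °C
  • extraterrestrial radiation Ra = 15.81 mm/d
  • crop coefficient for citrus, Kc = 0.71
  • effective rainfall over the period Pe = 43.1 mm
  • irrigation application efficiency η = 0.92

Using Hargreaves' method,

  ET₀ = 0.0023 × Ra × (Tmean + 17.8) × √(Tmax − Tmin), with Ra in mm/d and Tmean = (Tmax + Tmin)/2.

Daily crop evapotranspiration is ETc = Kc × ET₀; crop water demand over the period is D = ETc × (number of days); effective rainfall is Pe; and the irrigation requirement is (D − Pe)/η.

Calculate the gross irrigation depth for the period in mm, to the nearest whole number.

Tmean = (32.4 + 16.2)/2 = 24.30 °C
ET₀ = 0.0023 × 15.81 × (24.30 + 17.8) × √16.2 = 0.0023 × 15.81 × 42.10 × 4.0249 = 6.1616 mm/d
ETc = Kc × ET₀ = 0.71 × 6.1616 = 4.3747 mm/d
Crop demand D = ETc × 31 d = 4.3747 × 31 = 135.616 mm
D − Pe = 135.616 − 43.1 = 92.516 mm
Gross irrigation = 92.516 / 0.92 = 100.561 mm

101 mm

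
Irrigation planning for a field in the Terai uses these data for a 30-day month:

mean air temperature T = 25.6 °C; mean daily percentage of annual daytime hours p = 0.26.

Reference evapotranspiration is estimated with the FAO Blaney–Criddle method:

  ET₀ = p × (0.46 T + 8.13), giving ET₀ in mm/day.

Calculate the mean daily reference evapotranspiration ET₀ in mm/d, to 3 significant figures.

ET₀ = 0.26 × (0.46 × 25.6 + 8.13) = 0.26 × 19.906 = 5.1756 mm/d

5.18 mm/d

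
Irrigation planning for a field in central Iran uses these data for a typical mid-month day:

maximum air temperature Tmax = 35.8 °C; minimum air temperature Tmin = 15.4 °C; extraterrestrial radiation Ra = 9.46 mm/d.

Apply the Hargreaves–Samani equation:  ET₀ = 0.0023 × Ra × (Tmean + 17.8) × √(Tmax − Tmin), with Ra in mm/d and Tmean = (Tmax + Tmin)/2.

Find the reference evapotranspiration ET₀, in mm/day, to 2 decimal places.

Tmean = (35.8 + 15.4)/2 = 25.60 °C
ET₀ = 0.0023 × 9.46 × (25.60 + 17.8) × √20.4 = 0.0023 × 9.46 × 43.40 × 4.5166 = 4.2650 mm/d

4.27 mm/day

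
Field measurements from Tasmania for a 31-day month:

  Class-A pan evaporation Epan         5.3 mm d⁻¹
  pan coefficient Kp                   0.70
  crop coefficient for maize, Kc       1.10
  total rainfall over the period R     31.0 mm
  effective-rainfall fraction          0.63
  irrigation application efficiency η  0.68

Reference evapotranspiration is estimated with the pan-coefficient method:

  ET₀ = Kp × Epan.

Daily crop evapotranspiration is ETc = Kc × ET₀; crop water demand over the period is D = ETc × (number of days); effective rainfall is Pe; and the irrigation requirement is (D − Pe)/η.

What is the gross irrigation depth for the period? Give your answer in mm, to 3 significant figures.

157 mm

ET₀ = 0.70 × 5.3 = 3.7100 mm/d
ETc = Kc × ET₀ = 1.10 × 3.7100 = 4.0810 mm/d
Crop demand D = ETc × 31 d = 4.0810 × 31 = 126.511 mm
Pe = 0.63 × 31.0 = 19.530 mm
D − Pe = 126.511 − 19.530 = 106.981 mm
Gross irrigation = 106.981 / 0.68 = 157.325 mm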